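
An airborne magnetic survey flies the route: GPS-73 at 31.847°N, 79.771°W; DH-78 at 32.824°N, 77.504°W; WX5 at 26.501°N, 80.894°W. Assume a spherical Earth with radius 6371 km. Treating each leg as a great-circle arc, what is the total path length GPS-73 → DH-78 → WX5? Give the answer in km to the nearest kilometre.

1015 km

GPS-73→DH-78: c = 0.037527 rad, d = 239.09 km
DH-78→WX5: c = 0.121723 rad, d = 775.50 km
Total = 239.09 + 775.50 = 1014.59 km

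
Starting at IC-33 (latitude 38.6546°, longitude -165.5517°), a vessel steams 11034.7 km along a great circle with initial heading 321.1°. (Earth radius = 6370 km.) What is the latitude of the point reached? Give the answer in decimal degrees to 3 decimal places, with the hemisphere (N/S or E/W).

29.961°N

δ = d/R = 11034.7/6370 = 1.732292 rad
φ₂ = arcsin(sin φ₁ cos δ + cos φ₁ sin δ cos θ)
   = arcsin(0.62462·-0.16079 + 0.78093·0.98699·0.77824) = 29.96069°
λ₂ = λ₁ + atan2(sin θ sin δ cos φ₁, cos δ − sin φ₁ sin φ₂) = 60.12354°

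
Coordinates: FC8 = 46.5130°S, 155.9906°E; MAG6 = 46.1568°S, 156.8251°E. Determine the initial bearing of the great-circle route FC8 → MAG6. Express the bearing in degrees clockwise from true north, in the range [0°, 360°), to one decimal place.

58.6°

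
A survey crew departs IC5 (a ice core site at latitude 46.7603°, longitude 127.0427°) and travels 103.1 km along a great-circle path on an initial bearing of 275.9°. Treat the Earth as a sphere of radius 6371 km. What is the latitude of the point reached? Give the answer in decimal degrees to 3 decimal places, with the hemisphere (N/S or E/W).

δ = d/R = 103.1/6371 = 0.016183 rad
φ₂ = arcsin(sin φ₁ cos δ + cos φ₁ sin δ cos θ)
   = arcsin(0.72849·0.99987 + 0.68505·0.01618·0.10279) = 46.84770°
λ₂ = λ₁ + atan2(sin θ sin δ cos φ₁, cos δ − sin φ₁ sin φ₂) = 125.69414°

46.848°N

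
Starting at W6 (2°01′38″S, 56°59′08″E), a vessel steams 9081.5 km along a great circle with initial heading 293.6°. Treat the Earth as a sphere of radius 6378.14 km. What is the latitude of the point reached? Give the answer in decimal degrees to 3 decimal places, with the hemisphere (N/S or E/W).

W6: φ = -2.02722°, λ = +56.98556°
δ = d/R = 9081.5/6378.14 = 1.423848 rad
φ₂ = arcsin(sin φ₁ cos δ + cos φ₁ sin δ cos θ)
   = arcsin(-0.03537·0.14642 + 0.99937·0.98922·0.40035) = 22.99227°
λ₂ = λ₁ + atan2(sin θ sin δ cos φ₁, cos δ − sin φ₁ sin φ₂) = -22.98379°

22.992°N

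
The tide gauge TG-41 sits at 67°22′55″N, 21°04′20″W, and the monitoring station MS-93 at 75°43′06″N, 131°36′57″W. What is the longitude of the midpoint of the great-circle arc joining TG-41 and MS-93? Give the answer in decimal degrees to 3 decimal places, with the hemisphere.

TG-41: φ = +67.38194°, λ = -21.07222°
MS-93: φ = +75.71833°, λ = -131.61583°
Bx = cos φ₂ cos Δλ = -0.086568,  By = cos φ₂ sin Δλ = -0.231001
φₘ = atan2(sin φ₁ + sin φ₂, √((cos φ₁ + Bx)² + By²)) = 78.73008°
λₘ = λ₁ + atan2(By, cos φ₁ + Bx) = -58.85233°

58.852°W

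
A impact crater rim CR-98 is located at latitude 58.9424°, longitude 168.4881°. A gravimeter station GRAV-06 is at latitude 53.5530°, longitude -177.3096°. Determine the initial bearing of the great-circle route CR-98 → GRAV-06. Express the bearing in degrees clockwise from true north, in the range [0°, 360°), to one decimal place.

Δλ = 14.2023°
y = sin Δλ · cos φ₂ = 0.145755
x = cos φ₁ sin φ₂ − sin φ₁ cos φ₂ cos Δλ = -0.078369
θ = atan2(y, x) = 118.2660° → 118.2660° (mod 360°)

118.3°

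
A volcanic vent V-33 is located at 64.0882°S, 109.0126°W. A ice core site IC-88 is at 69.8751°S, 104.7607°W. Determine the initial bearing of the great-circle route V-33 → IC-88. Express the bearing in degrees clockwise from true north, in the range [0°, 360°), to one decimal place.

Δλ = 4.2519°
y = sin Δλ · cos φ₂ = 0.025510
x = cos φ₁ sin φ₂ − sin φ₁ cos φ₂ cos Δλ = -0.101681
θ = atan2(y, x) = 165.9163° → 165.9163° (mod 360°)

165.9°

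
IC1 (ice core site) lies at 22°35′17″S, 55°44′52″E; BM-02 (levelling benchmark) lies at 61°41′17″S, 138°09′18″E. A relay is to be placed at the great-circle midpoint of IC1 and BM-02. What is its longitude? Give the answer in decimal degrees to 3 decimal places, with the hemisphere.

81.240°E

IC1: φ = -22.58806°, λ = +55.74778°
BM-02: φ = -61.68806°, λ = +138.15500°
Bx = cos φ₂ cos Δλ = 0.062666,  By = cos φ₂ sin Δλ = 0.470113
φₘ = atan2(sin φ₁ + sin φ₂, √((cos φ₁ + Bx)² + By²)) = -49.17851°
λₘ = λ₁ + atan2(By, cos φ₁ + Bx) = 81.24003°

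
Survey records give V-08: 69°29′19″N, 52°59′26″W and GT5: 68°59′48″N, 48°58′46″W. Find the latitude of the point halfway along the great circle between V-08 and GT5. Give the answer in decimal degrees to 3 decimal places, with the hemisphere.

69.254°N

V-08: φ = +69.48861°, λ = -52.99056°
GT5: φ = +68.99667°, λ = -48.97944°
Bx = cos φ₂ cos Δλ = 0.357544,  By = cos φ₂ sin Δλ = 0.025072
φₘ = atan2(sin φ₁ + sin φ₂, √((cos φ₁ + Bx)² + By²)) = 69.25427°
λₘ = λ₁ + atan2(By, cos φ₁ + Bx) = -50.96227°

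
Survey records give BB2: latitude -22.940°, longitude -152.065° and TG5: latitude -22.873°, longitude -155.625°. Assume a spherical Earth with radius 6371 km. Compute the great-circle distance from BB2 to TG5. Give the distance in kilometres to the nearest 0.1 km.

Δφ = 0.0670°,  Δλ = -3.5600°
a = sin²(Δφ/2) + cos φ₁ cos φ₂ sin²(Δλ/2) = 0.000819
c = 2·arcsin(√a) = 0.057244 rad = 3.2799°
d = R·c = 6371 × 0.057244 = 364.7 km

364.7 km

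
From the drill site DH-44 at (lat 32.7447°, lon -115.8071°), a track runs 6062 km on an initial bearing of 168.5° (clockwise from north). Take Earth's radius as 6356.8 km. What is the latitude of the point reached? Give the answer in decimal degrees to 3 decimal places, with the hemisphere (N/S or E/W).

21.046°S

δ = d/R = 6062/6356.8 = 0.953624 rad
φ₂ = arcsin(sin φ₁ cos δ + cos φ₁ sin δ cos θ)
   = arcsin(0.54090·0.57873 + 0.84109·0.81552·-0.97992) = -21.04615°
λ₂ = λ₁ + atan2(sin θ sin δ cos φ₁, cos δ − sin φ₁ sin φ₂) = -105.77444°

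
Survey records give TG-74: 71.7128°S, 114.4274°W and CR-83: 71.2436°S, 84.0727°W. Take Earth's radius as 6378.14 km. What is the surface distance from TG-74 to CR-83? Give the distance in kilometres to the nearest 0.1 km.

Δφ = 0.4692°,  Δλ = 30.3547°
a = sin²(Δφ/2) + cos φ₁ cos φ₂ sin²(Δλ/2) = 0.006932
c = 2·arcsin(√a) = 0.166715 rad = 9.5521°
d = R·c = 6378.14 × 0.166715 = 1063.3 km

1063.3 km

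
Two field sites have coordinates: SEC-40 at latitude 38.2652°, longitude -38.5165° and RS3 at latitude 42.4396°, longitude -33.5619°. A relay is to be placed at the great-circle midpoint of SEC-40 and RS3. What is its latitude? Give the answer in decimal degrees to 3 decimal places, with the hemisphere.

40.379°N

Bx = cos φ₂ cos Δλ = 0.735232,  By = cos φ₂ sin Δλ = 0.063737
φₘ = atan2(sin φ₁ + sin φ₂, √((cos φ₁ + Bx)² + By²)) = 40.37881°
λₘ = λ₁ + atan2(By, cos φ₁ + Bx) = -36.11596°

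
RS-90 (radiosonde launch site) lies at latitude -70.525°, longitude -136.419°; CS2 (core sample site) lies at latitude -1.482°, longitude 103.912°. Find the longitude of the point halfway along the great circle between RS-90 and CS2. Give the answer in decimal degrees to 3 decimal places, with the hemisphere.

123.053°E

Bx = cos φ₂ cos Δλ = -0.494823,  By = cos φ₂ sin Δλ = -0.868609
φₘ = atan2(sin φ₁ + sin φ₂, √((cos φ₁ + Bx)² + By²)) = -47.63283°
λₘ = λ₁ + atan2(By, cos φ₁ + Bx) = 123.05292°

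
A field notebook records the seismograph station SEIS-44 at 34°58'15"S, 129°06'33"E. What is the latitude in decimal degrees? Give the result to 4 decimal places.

34.9708°S

34° + 58′/60 + 15″/3600 = 34 + 0.96667 + 0.00417 = 34.9708°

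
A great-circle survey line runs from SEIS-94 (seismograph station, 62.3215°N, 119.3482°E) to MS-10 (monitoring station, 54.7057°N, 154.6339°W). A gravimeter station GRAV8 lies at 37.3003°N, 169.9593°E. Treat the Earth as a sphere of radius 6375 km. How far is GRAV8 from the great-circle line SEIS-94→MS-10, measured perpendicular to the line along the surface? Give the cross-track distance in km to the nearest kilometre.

δ₁₃ = central angle SEIS-94→GRAV8 = 0.690186 rad  (haversine)
θ₁₃ = bearing SEIS-94→GRAV8 = 105.070°,  θ₁₂ = bearing SEIS-94→MS-10 = 59.200°
dₓₜ = R·arcsin(sin δ₁₃ · sin(θ₁₃ − θ₁₂)) = 6375·arcsin(0.63668·sin(45.870°)) = 3025.618 km
|dₓₜ| = 3025.618 km

3026 km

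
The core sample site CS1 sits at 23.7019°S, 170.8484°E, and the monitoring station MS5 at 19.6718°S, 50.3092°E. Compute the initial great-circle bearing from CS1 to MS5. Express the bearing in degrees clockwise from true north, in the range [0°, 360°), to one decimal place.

Δλ = -120.5392°
y = sin Δλ · cos φ₂ = -0.811014
x = cos φ₁ sin φ₂ − sin φ₁ cos φ₂ cos Δλ = -0.500572
θ = atan2(y, x) = -121.6836° → 238.3164° (mod 360°)

238.3°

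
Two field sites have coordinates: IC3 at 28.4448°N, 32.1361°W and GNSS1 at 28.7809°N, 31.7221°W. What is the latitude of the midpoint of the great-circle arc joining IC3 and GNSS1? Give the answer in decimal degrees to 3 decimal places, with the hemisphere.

Bx = cos φ₂ cos Δλ = 0.876444,  By = cos φ₂ sin Δλ = 0.006333
φₘ = atan2(sin φ₁ + sin φ₂, √((cos φ₁ + Bx)² + By²)) = 28.61301°
λₘ = λ₁ + atan2(By, cos φ₁ + Bx) = -31.92943°

28.613°N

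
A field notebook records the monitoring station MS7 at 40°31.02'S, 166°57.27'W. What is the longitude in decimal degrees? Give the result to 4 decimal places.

166.9545°W

166° + 57.27′/60 = 166 + 0.95450 = 166.9545°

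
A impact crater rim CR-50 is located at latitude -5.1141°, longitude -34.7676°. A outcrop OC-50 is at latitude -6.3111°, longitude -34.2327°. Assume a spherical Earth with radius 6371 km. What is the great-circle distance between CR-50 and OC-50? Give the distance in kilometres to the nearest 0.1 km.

145.7 km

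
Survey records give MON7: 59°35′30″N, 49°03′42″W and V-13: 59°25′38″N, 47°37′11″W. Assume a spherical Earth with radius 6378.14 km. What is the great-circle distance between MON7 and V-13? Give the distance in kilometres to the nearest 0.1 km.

83.5 km

MON7: φ = +59.59167°, λ = -49.06167°
V-13: φ = +59.42722°, λ = -47.61972°
Δφ = -0.1644°,  Δλ = 1.4419°
a = sin²(Δφ/2) + cos φ₁ cos φ₂ sin²(Δλ/2) = 0.000043
c = 2·arcsin(√a) = 0.013088 rad = 0.7499°
d = R·c = 6378.14 × 0.013088 = 83.5 km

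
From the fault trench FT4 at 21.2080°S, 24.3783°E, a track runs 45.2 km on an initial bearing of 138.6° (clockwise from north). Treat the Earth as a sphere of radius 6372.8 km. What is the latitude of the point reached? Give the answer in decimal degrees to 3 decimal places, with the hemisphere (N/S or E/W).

21.513°S

δ = d/R = 45.2/6372.8 = 0.007093 rad
φ₂ = arcsin(sin φ₁ cos δ + cos φ₁ sin δ cos θ)
   = arcsin(-0.36175·0.99997 + 0.93227·0.00709·-0.75011) = -21.51258°
λ₂ = λ₁ + atan2(sin θ sin δ cos φ₁, cos δ − sin φ₁ sin φ₂) = 24.66717°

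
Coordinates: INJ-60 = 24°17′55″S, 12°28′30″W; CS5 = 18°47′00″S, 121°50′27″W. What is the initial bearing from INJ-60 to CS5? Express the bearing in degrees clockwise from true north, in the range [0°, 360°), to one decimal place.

INJ-60: φ = -24.29861°, λ = -12.47500°
CS5: φ = -18.78333°, λ = -121.84083°
Δλ = -109.3658°
y = sin Δλ · cos φ₂ = -0.893177
x = cos φ₁ sin φ₂ − sin φ₁ cos φ₂ cos Δλ = -0.422650
θ = atan2(y, x) = -115.3234° → 244.6766° (mod 360°)

244.7°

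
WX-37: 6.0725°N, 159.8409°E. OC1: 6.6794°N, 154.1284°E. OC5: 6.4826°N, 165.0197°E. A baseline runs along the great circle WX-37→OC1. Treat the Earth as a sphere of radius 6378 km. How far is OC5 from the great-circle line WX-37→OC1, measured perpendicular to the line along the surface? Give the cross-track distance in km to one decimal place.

112.0 km

δ₁₃ = central angle WX-37→OC5 = 0.090129 rad  (haversine)
θ₁₃ = bearing WX-37→OC5 = 85.165°,  θ₁₂ = bearing WX-37→OC1 = 276.414°
dₓₜ = R·arcsin(sin δ₁₃ · sin(θ₁₃ − θ₁₂)) = 6378·arcsin(0.09001·sin(-191.249°)) = 111.995 km
|dₓₜ| = 111.995 km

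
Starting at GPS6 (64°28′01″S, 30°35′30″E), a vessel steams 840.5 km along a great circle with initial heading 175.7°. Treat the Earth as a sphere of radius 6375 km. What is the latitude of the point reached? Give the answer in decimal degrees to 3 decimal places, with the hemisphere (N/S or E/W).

GPS6: φ = -64.46694°, λ = +30.59167°
δ = d/R = 840.5/6375 = 0.131843 rad
φ₂ = arcsin(sin φ₁ cos δ + cos φ₁ sin δ cos θ)
   = arcsin(-0.90234·0.99132 + 0.43103·0.13146·-0.99719) = -71.99142°
λ₂ = λ₁ + atan2(sin θ sin δ cos φ₁, cos δ − sin φ₁ sin φ₂) = 32.41872°

71.991°S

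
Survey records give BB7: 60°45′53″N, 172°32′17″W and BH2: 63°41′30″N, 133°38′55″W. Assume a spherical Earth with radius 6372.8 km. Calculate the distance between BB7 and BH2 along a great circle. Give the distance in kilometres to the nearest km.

2009 km

BB7: φ = +60.76472°, λ = -172.53806°
BH2: φ = +63.69167°, λ = -133.64861°
Δφ = 2.9269°,  Δλ = 38.8894°
a = sin²(Δφ/2) + cos φ₁ cos φ₂ sin²(Δλ/2) = 0.024640
c = 2·arcsin(√a) = 0.315248 rad = 18.0624°
d = R·c = 6372.8 × 0.315248 = 2009.0 km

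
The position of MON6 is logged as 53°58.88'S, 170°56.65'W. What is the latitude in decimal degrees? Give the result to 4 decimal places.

53.9813°S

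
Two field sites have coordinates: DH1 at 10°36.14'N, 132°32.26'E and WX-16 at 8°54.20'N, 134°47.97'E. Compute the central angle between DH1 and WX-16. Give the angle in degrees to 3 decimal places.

DH1: φ = +10.60233°, λ = +132.53767°
WX-16: φ = +8.90333°, λ = +134.79950°
Δφ = -1.6990°,  Δλ = 2.2618°
a = sin²(Δφ/2) + cos φ₁ cos φ₂ sin²(Δλ/2) = 0.000598
c = 2·arcsin(√a) = 0.048917 rad = 2.8027°

2.803°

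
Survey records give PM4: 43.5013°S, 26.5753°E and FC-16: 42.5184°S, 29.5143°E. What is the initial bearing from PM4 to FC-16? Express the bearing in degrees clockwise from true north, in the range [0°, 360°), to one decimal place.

Δλ = 2.9390°
y = sin Δλ · cos φ₂ = 0.037791
x = cos φ₁ sin φ₂ − sin φ₁ cos φ₂ cos Δλ = 0.016487
θ = atan2(y, x) = 66.4304° → 66.4304° (mod 360°)

66.4°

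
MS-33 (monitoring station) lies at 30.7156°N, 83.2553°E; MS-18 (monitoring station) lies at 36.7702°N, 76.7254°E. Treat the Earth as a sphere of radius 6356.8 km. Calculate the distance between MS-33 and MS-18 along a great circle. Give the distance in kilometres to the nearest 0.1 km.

901.8 km

Δφ = 6.0546°,  Δλ = -6.5299°
a = sin²(Δφ/2) + cos φ₁ cos φ₂ sin²(Δλ/2) = 0.005023
c = 2·arcsin(√a) = 0.141864 rad = 8.1282°
d = R·c = 6356.8 × 0.141864 = 901.8 km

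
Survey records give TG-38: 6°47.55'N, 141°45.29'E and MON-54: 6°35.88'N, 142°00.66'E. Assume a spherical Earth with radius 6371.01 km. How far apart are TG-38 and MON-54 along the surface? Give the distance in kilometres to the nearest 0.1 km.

35.6 km

TG-38: φ = +6.79250°, λ = +141.75483°
MON-54: φ = +6.59800°, λ = +142.01100°
Δφ = -0.1945°,  Δλ = 0.2562°
a = sin²(Δφ/2) + cos φ₁ cos φ₂ sin²(Δλ/2) = 0.000008
c = 2·arcsin(√a) = 0.005589 rad = 0.3202°
d = R·c = 6371.01 × 0.005589 = 35.6 km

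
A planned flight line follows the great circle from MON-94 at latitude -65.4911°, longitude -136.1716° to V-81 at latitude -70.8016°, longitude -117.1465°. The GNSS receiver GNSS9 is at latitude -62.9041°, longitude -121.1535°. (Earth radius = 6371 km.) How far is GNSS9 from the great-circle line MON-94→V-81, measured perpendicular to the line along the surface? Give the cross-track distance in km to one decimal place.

675.6 km

δ₁₃ = central angle MON-94→GNSS9 = 0.122329 rad  (haversine)
θ₁₃ = bearing MON-94→GNSS9 = 75.292°,  θ₁₂ = bearing MON-94→V-81 = 135.451°
dₓₜ = R·arcsin(sin δ₁₃ · sin(θ₁₃ − θ₁₂)) = 6371·arcsin(0.12202·sin(-60.159°)) = -675.604 km
|dₓₜ| = 675.604 km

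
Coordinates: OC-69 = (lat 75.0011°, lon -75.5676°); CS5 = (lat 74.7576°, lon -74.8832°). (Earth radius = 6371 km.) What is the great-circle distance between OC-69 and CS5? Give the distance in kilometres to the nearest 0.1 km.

Δφ = -0.2435°,  Δλ = 0.6844°
a = sin²(Δφ/2) + cos φ₁ cos φ₂ sin²(Δλ/2) = 0.000007
c = 2·arcsin(√a) = 0.005270 rad = 0.3019°
d = R·c = 6371 × 0.005270 = 33.6 km

33.6 km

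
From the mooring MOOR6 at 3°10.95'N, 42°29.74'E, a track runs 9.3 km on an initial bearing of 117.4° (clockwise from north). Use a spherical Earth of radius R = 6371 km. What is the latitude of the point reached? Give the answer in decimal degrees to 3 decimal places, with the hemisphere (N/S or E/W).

MOOR6: φ = +3.18250°, λ = +42.49567°
δ = d/R = 9.3/6371 = 0.001460 rad
φ₂ = arcsin(sin φ₁ cos δ + cos φ₁ sin δ cos θ)
   = arcsin(0.05552·1.00000 + 0.99846·0.00146·-0.46020) = 3.14401°
λ₂ = λ₁ + atan2(sin θ sin δ cos φ₁, cos δ − sin φ₁ sin φ₂) = 42.57003°

3.144°N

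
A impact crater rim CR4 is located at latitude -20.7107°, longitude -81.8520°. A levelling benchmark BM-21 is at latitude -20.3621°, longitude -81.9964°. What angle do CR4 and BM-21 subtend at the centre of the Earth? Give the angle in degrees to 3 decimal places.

0.374°

Δφ = 0.3486°,  Δλ = -0.1444°
a = sin²(Δφ/2) + cos φ₁ cos φ₂ sin²(Δλ/2) = 0.000011
c = 2·arcsin(√a) = 0.006526 rad = 0.3739°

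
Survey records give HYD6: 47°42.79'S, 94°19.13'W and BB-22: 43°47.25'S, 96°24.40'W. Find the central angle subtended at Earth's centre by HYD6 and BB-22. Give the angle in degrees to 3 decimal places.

HYD6: φ = -47.71317°, λ = -94.31883°
BB-22: φ = -43.78750°, λ = -96.40667°
Δφ = 3.9257°,  Δλ = -2.0878°
a = sin²(Δφ/2) + cos φ₁ cos φ₂ sin²(Δλ/2) = 0.001334
c = 2·arcsin(√a) = 0.073074 rad = 4.1869°

4.187°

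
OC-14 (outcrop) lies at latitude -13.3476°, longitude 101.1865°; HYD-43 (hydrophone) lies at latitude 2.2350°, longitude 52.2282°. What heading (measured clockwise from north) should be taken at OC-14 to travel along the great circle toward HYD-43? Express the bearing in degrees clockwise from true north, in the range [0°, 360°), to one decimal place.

284.1°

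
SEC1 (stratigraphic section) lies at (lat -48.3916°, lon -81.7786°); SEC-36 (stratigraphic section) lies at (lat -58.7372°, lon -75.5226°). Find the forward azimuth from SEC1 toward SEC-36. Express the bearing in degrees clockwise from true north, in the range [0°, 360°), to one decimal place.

Δλ = 6.2560°
y = sin Δλ · cos φ₂ = 0.056552
x = cos φ₁ sin φ₂ − sin φ₁ cos φ₂ cos Δλ = -0.181896
θ = atan2(y, x) = 162.7294° → 162.7294° (mod 360°)

162.7°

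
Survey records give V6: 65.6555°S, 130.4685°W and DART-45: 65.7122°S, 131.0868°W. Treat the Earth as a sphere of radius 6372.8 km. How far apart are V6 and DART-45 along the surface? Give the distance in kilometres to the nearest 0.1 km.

29.0 km

Δφ = -0.0567°,  Δλ = -0.6183°
a = sin²(Δφ/2) + cos φ₁ cos φ₂ sin²(Δλ/2) = 0.000005
c = 2·arcsin(√a) = 0.004552 rad = 0.2608°
d = R·c = 6372.8 × 0.004552 = 29.0 km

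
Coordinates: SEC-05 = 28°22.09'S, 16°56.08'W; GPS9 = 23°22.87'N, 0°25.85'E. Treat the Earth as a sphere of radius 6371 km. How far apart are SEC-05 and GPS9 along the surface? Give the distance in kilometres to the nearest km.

6048 km

SEC-05: φ = -28.36817°, λ = -16.93467°
GPS9: φ = +23.38117°, λ = +0.43083°
Δφ = 51.7493°,  Δλ = 17.3655°
a = sin²(Δφ/2) + cos φ₁ cos φ₂ sin²(Δλ/2) = 0.208855
c = 2·arcsin(√a) = 0.949253 rad = 54.3882°
d = R·c = 6371 × 0.949253 = 6047.7 km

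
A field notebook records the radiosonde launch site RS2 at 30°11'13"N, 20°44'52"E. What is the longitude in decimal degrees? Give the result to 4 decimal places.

20° + 44′/60 + 52″/3600 = 20 + 0.73333 + 0.01444 = 20.7478°

20.7478°E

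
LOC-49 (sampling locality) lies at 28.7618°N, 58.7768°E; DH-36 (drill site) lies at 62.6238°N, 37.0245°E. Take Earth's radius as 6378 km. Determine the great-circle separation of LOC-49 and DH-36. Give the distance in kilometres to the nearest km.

4086 km

Δφ = 33.8620°,  Δλ = -21.7523°
a = sin²(Δφ/2) + cos φ₁ cos φ₂ sin²(Δλ/2) = 0.099160
c = 2·arcsin(√a) = 0.640697 rad = 36.7093°
d = R·c = 6378 × 0.640697 = 4086.4 km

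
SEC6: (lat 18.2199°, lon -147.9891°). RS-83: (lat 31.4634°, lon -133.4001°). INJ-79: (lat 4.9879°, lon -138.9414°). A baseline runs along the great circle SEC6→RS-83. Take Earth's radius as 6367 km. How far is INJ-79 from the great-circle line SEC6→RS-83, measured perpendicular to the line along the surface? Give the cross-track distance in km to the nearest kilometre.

1722 km

δ₁₃ = central angle SEC6→INJ-79 = 0.277740 rad  (haversine)
θ₁₃ = bearing SEC6→INJ-79 = 145.154°,  θ₁₂ = bearing SEC6→RS-83 = 42.111°
dₓₜ = R·arcsin(sin δ₁₃ · sin(θ₁₃ − θ₁₂)) = 6367·arcsin(0.27418·sin(103.043°)) = 1721.586 km
|dₓₜ| = 1721.586 km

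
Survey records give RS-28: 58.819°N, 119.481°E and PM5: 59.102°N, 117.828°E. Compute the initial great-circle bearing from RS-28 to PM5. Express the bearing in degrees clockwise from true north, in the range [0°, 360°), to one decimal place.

Δλ = -1.6530°
y = sin Δλ · cos φ₂ = -0.014813
x = cos φ₁ sin φ₂ − sin φ₁ cos φ₂ cos Δλ = 0.005122
θ = atan2(y, x) = -70.9254° → 289.0746° (mod 360°)

289.1°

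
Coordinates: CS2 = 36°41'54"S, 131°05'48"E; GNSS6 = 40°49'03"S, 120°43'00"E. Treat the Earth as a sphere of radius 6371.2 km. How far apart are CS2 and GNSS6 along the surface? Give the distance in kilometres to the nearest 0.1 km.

1009.0 km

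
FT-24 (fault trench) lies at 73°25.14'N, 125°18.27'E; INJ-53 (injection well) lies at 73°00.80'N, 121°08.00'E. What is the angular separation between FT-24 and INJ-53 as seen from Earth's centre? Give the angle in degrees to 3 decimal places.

FT-24: φ = +73.41900°, λ = +125.30450°
INJ-53: φ = +73.01333°, λ = +121.13333°
Δφ = -0.4057°,  Δλ = -4.1712°
a = sin²(Δφ/2) + cos φ₁ cos φ₂ sin²(Δλ/2) = 0.000123
c = 2·arcsin(√a) = 0.022177 rad = 1.2706°

1.271°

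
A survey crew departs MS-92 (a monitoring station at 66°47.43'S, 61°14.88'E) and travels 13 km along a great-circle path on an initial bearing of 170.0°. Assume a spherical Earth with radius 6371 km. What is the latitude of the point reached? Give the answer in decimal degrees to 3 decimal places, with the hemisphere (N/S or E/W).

66.906°S

MS-92: φ = -66.79050°, λ = +61.24800°
δ = d/R = 13/6371 = 0.002040 rad
φ₂ = arcsin(sin φ₁ cos δ + cos φ₁ sin δ cos θ)
   = arcsin(-0.91907·1.00000 + 0.39409·0.00204·-0.98481) = -66.90563°
λ₂ = λ₁ + atan2(sin θ sin δ cos φ₁, cos δ − sin φ₁ sin φ₂) = 61.29976°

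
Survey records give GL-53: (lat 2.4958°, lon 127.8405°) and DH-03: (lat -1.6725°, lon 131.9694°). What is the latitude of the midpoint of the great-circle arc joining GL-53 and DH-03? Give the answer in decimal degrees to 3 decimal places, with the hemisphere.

Bx = cos φ₂ cos Δλ = 0.996980,  By = cos φ₂ sin Δλ = 0.071970
φₘ = atan2(sin φ₁ + sin φ₂, √((cos φ₁ + Bx)² + By²)) = 0.41192°
λₘ = λ₁ + atan2(By, cos φ₁ + Bx) = 129.90549°

0.412°N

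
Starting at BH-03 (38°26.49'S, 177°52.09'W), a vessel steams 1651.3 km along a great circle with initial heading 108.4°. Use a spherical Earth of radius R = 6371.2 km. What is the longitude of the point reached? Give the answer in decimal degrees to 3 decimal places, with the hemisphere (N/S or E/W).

158.881°W

BH-03: φ = -38.44150°, λ = -177.86817°
δ = d/R = 1651.3/6371.2 = 0.259182 rad
φ₂ = arcsin(sin φ₁ cos δ + cos φ₁ sin δ cos θ)
   = arcsin(-0.62172·0.96660 + 0.78324·0.25629·-0.31565) = -41.62960°
λ₂ = λ₁ + atan2(sin θ sin δ cos φ₁, cos δ − sin φ₁ sin φ₂) = -158.88115°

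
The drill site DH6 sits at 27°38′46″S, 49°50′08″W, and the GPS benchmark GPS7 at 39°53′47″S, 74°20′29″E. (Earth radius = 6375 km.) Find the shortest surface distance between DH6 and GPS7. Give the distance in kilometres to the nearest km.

DH6: φ = -27.64611°, λ = -49.83556°
GPS7: φ = -39.89639°, λ = +74.34139°
Δφ = -12.2503°,  Δλ = 124.1769°
a = sin²(Δφ/2) + cos φ₁ cos φ₂ sin²(Δλ/2) = 0.542079
c = 2·arcsin(√a) = 1.655054 rad = 94.8276°
d = R·c = 6375 × 1.655054 = 10551.0 km

10551 km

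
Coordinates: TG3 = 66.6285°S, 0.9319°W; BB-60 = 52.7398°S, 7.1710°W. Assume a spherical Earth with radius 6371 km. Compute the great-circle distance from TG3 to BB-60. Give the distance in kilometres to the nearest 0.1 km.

Δφ = 13.8887°,  Δλ = -6.2391°
a = sin²(Δφ/2) + cos φ₁ cos φ₂ sin²(Δλ/2) = 0.015329
c = 2·arcsin(√a) = 0.248260 rad = 14.2243°
d = R·c = 6371 × 0.248260 = 1581.7 km

1581.7 km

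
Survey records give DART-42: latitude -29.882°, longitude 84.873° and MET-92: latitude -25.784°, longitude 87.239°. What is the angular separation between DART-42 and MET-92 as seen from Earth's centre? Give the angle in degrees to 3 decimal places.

Δφ = 4.0980°,  Δλ = 2.3660°
a = sin²(Δφ/2) + cos φ₁ cos φ₂ sin²(Δλ/2) = 0.001611
c = 2·arcsin(√a) = 0.080300 rad = 4.6008°

4.601°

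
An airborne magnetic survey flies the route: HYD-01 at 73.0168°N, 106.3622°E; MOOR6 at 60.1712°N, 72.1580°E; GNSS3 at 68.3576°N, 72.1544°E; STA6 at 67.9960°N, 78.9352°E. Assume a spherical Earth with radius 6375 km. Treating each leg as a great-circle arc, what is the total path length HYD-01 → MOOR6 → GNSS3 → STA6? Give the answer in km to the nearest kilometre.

3222 km

HYD-01→MOOR6: c = 0.318062 rad, d = 2027.64 km
MOOR6→GNSS3: c = 0.142880 rad, d = 910.86 km
GNSS3→STA6: c = 0.044422 rad, d = 283.19 km
Total = 2027.64 + 910.86 + 283.19 = 3221.69 km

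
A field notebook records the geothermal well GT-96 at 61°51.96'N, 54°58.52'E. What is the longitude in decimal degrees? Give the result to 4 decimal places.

54.9753°E

54° + 58.52′/60 = 54 + 0.97533 = 54.9753°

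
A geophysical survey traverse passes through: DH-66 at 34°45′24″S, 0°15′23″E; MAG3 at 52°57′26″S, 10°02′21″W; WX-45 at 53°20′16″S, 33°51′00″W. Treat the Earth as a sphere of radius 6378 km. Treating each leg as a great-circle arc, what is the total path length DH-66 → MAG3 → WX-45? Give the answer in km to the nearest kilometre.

3766 km

DH-66: φ = -34.75667°, λ = +0.25639°
MAG3: φ = -52.95722°, λ = -10.03917°
WX-45: φ = -53.33778°, λ = -33.85000°
DH-66→MAG3: c = 0.342255 rad, d = 2182.90 km
MAG3→WX-45: c = 0.248178 rad, d = 1582.88 km
Total = 2182.90 + 1582.88 = 3765.78 km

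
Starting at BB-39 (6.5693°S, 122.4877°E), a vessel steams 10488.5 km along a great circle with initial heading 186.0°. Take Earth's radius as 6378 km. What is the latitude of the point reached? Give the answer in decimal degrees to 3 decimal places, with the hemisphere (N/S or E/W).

77.658°S

δ = d/R = 10488.5/6378 = 1.644481 rad
φ₂ = arcsin(sin φ₁ cos δ + cos φ₁ sin δ cos θ)
   = arcsin(-0.11440·-0.07362 + 0.99343·0.99729·-0.99452) = -77.65793°
λ₂ = λ₁ + atan2(sin θ sin δ cos φ₁, cos δ − sin φ₁ sin φ₂) = -28.32275°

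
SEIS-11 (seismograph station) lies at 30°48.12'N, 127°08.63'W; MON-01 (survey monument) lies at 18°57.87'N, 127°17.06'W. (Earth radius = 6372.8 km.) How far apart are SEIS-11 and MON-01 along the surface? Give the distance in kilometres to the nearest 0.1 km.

1316.7 km

SEIS-11: φ = +30.80200°, λ = -127.14383°
MON-01: φ = +18.96450°, λ = -127.28433°
Δφ = -11.8375°,  Δλ = -0.1405°
a = sin²(Δφ/2) + cos φ₁ cos φ₂ sin²(Δλ/2) = 0.010635
c = 2·arcsin(√a) = 0.206615 rad = 11.8382°
d = R·c = 6372.8 × 0.206615 = 1316.7 km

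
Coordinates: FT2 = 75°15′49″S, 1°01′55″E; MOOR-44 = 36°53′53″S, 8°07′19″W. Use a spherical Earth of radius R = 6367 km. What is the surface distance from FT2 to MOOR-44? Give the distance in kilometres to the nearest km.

FT2: φ = -75.26361°, λ = +1.03194°
MOOR-44: φ = -36.89806°, λ = -8.12194°
Δφ = 38.3656°,  Δλ = -9.1539°
a = sin²(Δφ/2) + cos φ₁ cos φ₂ sin²(Δλ/2) = 0.109262
c = 2·arcsin(√a) = 0.673768 rad = 38.6041°
d = R·c = 6367 × 0.673768 = 4289.9 km

4290 km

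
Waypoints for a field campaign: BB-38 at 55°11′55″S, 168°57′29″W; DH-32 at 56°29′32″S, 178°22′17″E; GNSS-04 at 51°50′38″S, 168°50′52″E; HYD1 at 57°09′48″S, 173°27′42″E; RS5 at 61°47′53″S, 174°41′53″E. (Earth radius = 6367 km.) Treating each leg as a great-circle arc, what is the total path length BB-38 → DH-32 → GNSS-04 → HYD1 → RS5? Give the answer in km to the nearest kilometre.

BB-38: φ = -55.19861°, λ = -168.95806°
DH-32: φ = -56.49222°, λ = +178.37139°
GNSS-04: φ = -51.84389°, λ = +168.84778°
HYD1: φ = -57.16333°, λ = +173.46167°
RS5: φ = -61.79806°, λ = +174.69806°
BB-38→DH-32: c = 0.126002 rad, d = 802.25 km
DH-32→GNSS-04: c = 0.126495 rad, d = 805.39 km
GNSS-04→HYD1: c = 0.103896 rad, d = 661.50 km
HYD1→RS5: c = 0.081626 rad, d = 519.71 km
Total = 802.25 + 805.39 + 661.50 + 519.71 = 2788.86 km

2789 km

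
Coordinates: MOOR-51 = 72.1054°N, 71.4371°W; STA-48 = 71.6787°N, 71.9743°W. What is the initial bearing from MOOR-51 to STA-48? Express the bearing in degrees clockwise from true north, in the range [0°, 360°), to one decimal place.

201.6°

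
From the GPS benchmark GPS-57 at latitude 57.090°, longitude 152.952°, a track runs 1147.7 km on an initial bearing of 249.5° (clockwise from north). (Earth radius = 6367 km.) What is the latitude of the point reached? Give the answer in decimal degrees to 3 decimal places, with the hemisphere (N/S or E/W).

δ = d/R = 1147.7/6367 = 0.180258 rad
φ₂ = arcsin(sin φ₁ cos δ + cos φ₁ sin δ cos θ)
   = arcsin(0.83953·0.98380 + 0.54332·0.17928·-0.35021) = 52.35495°
λ₂ = λ₁ + atan2(sin θ sin δ cos φ₁, cos δ − sin φ₁ sin φ₂) = 136.99309°

52.355°N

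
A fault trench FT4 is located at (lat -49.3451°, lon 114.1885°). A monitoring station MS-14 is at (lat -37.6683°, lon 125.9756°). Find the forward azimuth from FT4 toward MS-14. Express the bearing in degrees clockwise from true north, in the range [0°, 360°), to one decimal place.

40.4°

Δλ = 11.7871°
y = sin Δλ · cos φ₂ = 0.161697
x = cos φ₁ sin φ₂ − sin φ₁ cos φ₂ cos Δλ = 0.189728
θ = atan2(y, x) = 40.4395° → 40.4395° (mod 360°)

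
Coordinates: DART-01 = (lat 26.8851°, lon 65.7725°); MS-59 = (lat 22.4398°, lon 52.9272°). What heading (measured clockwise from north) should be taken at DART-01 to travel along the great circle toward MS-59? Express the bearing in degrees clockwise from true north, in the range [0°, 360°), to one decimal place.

Δλ = -12.8453°
y = sin Δλ · cos φ₂ = -0.205486
x = cos φ₁ sin φ₂ − sin φ₁ cos φ₂ cos Δλ = -0.067047
θ = atan2(y, x) = -108.0708° → 251.9292° (mod 360°)

251.9°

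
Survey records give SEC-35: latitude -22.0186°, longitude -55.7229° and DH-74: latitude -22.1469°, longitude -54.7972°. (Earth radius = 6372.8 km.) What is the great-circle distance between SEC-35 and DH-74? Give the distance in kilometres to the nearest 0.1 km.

96.5 km

Δφ = -0.1283°,  Δλ = 0.9257°
a = sin²(Δφ/2) + cos φ₁ cos φ₂ sin²(Δλ/2) = 0.000057
c = 2·arcsin(√a) = 0.015138 rad = 0.8673°
d = R·c = 6372.8 × 0.015138 = 96.5 km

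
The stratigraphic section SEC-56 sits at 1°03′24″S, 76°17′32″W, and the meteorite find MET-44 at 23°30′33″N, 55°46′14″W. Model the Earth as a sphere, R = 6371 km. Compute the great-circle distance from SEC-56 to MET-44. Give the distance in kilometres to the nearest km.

SEC-56: φ = -1.05667°, λ = -76.29222°
MET-44: φ = +23.50917°, λ = -55.77056°
Δφ = 24.5658°,  Δλ = 20.5217°
a = sin²(Δφ/2) + cos φ₁ cos φ₂ sin²(Δλ/2) = 0.074349
c = 2·arcsin(√a) = 0.552336 rad = 31.6465°
d = R·c = 6371 × 0.552336 = 3518.9 km

3519 km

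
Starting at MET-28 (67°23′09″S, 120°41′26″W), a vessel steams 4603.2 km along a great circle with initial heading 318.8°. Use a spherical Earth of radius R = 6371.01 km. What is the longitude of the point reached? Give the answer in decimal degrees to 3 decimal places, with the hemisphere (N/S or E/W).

MET-28: φ = -67.38583°, λ = -120.69056°
δ = d/R = 4603.2/6371.01 = 0.722523 rad
φ₂ = arcsin(sin φ₁ cos δ + cos φ₁ sin δ cos θ)
   = arcsin(-0.92312·0.75014 + 0.38452·0.66128·0.75241) = -30.07567°
λ₂ = λ₁ + atan2(sin θ sin δ cos φ₁, cos δ − sin φ₁ sin φ₂) = -150.91217°

150.912°W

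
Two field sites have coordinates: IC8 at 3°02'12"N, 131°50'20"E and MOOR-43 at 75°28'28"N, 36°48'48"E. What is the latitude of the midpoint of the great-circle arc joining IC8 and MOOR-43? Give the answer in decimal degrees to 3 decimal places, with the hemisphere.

IC8: φ = +3.03667°, λ = +131.83889°
MOOR-43: φ = +75.47444°, λ = +36.81333°
Bx = cos φ₂ cos Δλ = -0.021971,  By = cos φ₂ sin Δλ = -0.249848
φₘ = atan2(sin φ₁ + sin φ₂, √((cos φ₁ + Bx)² + By²)) = 45.36521°
λₘ = λ₁ + atan2(By, cos φ₁ + Bx) = 117.48882°

45.365°N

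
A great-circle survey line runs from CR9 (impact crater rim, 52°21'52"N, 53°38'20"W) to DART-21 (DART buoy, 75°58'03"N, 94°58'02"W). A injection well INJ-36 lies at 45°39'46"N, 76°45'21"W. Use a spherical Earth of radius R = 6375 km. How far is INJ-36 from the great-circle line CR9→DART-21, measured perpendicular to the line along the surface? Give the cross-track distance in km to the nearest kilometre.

CR9: φ = +52.36444°, λ = -53.63889°
DART-21: φ = +75.96750°, λ = -94.96722°
INJ-36: φ = +45.66278°, λ = -76.75583°
δ₁₃ = central angle CR9→INJ-36 = 0.287694 rad  (haversine)
θ₁₃ = bearing CR9→INJ-36 = 255.246°,  θ₁₂ = bearing CR9→DART-21 = 340.341°
dₓₜ = R·arcsin(sin δ₁₃ · sin(θ₁₃ − θ₁₂)) = 6375·arcsin(0.28374·sin(-85.095°)) = -1827.146 km
|dₓₜ| = 1827.146 km

1827 km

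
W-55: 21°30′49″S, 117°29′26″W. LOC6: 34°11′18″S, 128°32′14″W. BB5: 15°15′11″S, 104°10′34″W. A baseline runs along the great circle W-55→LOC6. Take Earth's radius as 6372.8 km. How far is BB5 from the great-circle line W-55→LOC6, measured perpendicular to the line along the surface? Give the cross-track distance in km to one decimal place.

794.4 km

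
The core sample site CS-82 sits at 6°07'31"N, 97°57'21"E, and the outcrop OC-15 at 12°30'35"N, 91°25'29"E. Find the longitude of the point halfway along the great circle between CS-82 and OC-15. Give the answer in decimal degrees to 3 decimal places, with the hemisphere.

CS-82: φ = +6.12528°, λ = +97.95583°
OC-15: φ = +12.50972°, λ = +91.42472°
Bx = cos φ₂ cos Δλ = 0.969924,  By = cos φ₂ sin Δλ = -0.111042
φₘ = atan2(sin φ₁ + sin φ₂, √((cos φ₁ + Bx)² + By²)) = 9.33239°
λₘ = λ₁ + atan2(By, cos φ₁ + Bx) = 94.72019°

94.720°E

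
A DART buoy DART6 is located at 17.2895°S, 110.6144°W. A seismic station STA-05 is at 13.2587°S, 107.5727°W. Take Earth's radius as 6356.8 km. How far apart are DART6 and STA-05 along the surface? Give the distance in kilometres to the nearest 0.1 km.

553.1 km

Δφ = 4.0308°,  Δλ = 3.0417°
a = sin²(Δφ/2) + cos φ₁ cos φ₂ sin²(Δλ/2) = 0.001891
c = 2·arcsin(√a) = 0.087009 rad = 4.9853°
d = R·c = 6356.8 × 0.087009 = 553.1 km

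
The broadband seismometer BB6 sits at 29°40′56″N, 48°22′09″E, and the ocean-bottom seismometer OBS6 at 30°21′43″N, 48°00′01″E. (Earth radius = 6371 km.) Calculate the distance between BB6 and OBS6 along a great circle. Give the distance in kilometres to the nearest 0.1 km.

BB6: φ = +29.68222°, λ = +48.36917°
OBS6: φ = +30.36194°, λ = +48.00028°
Δφ = 0.6797°,  Δλ = -0.3689°
a = sin²(Δφ/2) + cos φ₁ cos φ₂ sin²(Δλ/2) = 0.000043
c = 2·arcsin(√a) = 0.013108 rad = 0.7510°
d = R·c = 6371 × 0.013108 = 83.5 km

83.5 km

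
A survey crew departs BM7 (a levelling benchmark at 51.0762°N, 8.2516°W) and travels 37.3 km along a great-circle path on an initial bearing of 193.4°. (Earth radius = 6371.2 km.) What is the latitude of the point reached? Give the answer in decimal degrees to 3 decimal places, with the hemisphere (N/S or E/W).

50.750°N

δ = d/R = 37.3/6371.2 = 0.005854 rad
φ₂ = arcsin(sin φ₁ cos δ + cos φ₁ sin δ cos θ)
   = arcsin(0.77798·0.99998 + 0.62829·0.00585·-0.97278) = 50.74983°
λ₂ = λ₁ + atan2(sin θ sin δ cos φ₁, cos δ − sin φ₁ sin φ₂) = -8.37446°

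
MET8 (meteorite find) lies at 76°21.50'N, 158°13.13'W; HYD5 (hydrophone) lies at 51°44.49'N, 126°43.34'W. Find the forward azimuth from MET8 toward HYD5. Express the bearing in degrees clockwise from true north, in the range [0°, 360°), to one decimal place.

MET8: φ = +76.35833°, λ = -158.21883°
HYD5: φ = +51.74150°, λ = -126.72233°
Δλ = 31.4965°
y = sin Δλ · cos φ₂ = 0.323504
x = cos φ₁ sin φ₂ − sin φ₁ cos φ₂ cos Δλ = -0.327894
θ = atan2(y, x) = 135.3861° → 135.3861° (mod 360°)

135.4°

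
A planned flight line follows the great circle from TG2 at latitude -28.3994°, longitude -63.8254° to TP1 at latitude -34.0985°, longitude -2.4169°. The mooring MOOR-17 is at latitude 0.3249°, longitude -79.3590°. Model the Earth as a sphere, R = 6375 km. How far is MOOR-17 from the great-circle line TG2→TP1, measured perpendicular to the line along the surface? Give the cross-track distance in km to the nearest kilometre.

2102 km

δ₁₃ = central angle TG2→MOOR-17 = 0.564582 rad  (haversine)
θ₁₃ = bearing TG2→MOOR-17 = 329.967°,  θ₁₂ = bearing TG2→TP1 = 112.735°
dₓₜ = R·arcsin(sin δ₁₃ · sin(θ₁₃ − θ₁₂)) = 6375·arcsin(0.53506·sin(217.232°)) = -2101.686 km
|dₓₜ| = 2101.686 km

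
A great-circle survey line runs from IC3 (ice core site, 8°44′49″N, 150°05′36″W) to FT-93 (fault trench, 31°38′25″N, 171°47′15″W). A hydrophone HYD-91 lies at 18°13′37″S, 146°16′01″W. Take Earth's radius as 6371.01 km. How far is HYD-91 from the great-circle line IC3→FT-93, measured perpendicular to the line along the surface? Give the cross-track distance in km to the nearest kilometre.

1487 km

IC3: φ = +8.74694°, λ = -150.09333°
FT-93: φ = +31.64028°, λ = -171.78750°
HYD-91: φ = -18.22694°, λ = -146.26694°
δ₁₃ = central angle IC3→HYD-91 = 0.475376 rad  (haversine)
θ₁₃ = bearing IC3→HYD-91 = 172.039°,  θ₁₂ = bearing IC3→FT-93 = 321.679°
dₓₜ = R·arcsin(sin δ₁₃ · sin(θ₁₃ − θ₁₂)) = 6371.01·arcsin(0.45767·sin(-149.640°)) = -1487.241 km
|dₓₜ| = 1487.241 km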